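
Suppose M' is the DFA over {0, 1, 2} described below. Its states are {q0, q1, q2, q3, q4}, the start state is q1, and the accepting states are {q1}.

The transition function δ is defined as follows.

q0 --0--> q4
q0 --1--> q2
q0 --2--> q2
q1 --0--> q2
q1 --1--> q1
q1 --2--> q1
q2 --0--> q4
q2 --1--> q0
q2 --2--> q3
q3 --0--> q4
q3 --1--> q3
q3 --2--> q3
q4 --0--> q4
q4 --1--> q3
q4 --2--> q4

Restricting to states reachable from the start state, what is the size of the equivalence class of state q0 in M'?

All states are reachable from the start state.
Start with accepting vs non-accepting: {q1} | {q0,q2,q3,q4}.
The partition is now stable with 2 blocks: {q1} | {q0,q2,q3,q4}.
State q0 belongs to the block {q0,q2,q3,q4}, which has 4 states.

4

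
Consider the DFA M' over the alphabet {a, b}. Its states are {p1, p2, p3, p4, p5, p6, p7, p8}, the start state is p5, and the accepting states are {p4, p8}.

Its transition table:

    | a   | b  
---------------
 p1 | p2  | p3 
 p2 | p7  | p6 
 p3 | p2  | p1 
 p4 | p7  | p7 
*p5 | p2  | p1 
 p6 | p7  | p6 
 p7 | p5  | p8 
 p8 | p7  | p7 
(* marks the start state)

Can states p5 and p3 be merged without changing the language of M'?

Yes

States {p4} cannot be reached from the start state, so discard them.
Initial partition by acceptance: {p8} | {p1,p2,p3,p5,p6,p7}.
Split {p1,p2,p3,p5,p6,p7} by δ(·,b) → {p1,p2,p3,p5,p6} and {p7}.
Split {p1,p2,p3,p5,p6} by δ(·,a) → {p1,p3,p5} and {p2,p6}.
Stable partition: {p8} | {p1,p3,p5} | {p7} | {p2,p6} — 4 equivalence classes.
p5 and p3 lie in the same block of the stable partition, so they are equivalent — no string distinguishes them.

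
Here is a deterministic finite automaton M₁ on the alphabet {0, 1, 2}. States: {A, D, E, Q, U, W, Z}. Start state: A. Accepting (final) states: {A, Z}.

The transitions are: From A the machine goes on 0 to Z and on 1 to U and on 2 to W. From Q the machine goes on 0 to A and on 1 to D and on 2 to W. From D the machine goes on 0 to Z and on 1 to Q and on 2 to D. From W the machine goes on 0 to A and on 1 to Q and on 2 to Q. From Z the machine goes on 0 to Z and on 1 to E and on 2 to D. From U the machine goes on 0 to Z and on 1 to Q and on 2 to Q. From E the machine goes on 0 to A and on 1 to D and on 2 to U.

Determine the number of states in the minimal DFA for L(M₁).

Initial partition by acceptance: {A,Z} | {D,E,Q,U,W}.
Stable partition: {A,Z} | {D,E,Q,U,W} — 2 equivalence classes.

2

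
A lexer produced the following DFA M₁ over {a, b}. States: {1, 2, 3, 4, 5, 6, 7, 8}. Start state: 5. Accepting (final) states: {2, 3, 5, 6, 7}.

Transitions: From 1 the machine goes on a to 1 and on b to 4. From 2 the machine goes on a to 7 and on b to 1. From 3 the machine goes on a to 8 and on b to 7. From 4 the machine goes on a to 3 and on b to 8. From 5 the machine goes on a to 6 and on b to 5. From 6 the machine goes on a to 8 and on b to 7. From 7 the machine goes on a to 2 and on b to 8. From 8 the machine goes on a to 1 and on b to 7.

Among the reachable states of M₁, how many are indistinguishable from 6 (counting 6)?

Initial partition by acceptance: {2,3,5,6,7} | {1,4,8}.
On input a, block {2,3,5,6,7} splits into {2,5,7} and {3,6}.
Refine {2,5,7} on symbol a: members go to different blocks, giving {2,7} and {5}.
Refine {1,4,8} on symbol a: members go to different blocks, giving {1,8} and {4}.
On input b, block {1,8} splits into {1} and {8}.
On input b, block {2,7} splits into {2} and {7}.
The partition is now stable with 7 blocks: {2} | {1} | {3,6} | {5} | {4} | {8} | {7}.
The equivalence class containing 6 is {3,6}, of size 2.

2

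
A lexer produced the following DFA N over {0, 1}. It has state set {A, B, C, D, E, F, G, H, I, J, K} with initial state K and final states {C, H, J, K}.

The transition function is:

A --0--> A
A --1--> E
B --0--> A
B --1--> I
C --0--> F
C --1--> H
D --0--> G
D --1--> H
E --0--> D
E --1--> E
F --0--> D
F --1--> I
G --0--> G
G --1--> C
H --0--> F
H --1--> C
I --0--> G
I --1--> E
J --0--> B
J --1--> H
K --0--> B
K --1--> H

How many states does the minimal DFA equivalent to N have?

States {J} cannot be reached from the start state, so discard them.
Start with accepting vs non-accepting: {C,H,K} | {A,B,D,E,F,G,I}.
Refine {A,B,D,E,F,G,I} on symbol 1: members go to different blocks, giving {A,B,E,F,I} and {D,G}.
Refine {A,B,E,F,I} on symbol 0: members go to different blocks, giving {E,F,I} and {A,B}.
On input 0, block {C,H,K} splits into {C,H} and {K}.
Stable partition: {C,H} | {E,F,I} | {D,G} | {A,B} | {K} — 5 equivalence classes.

5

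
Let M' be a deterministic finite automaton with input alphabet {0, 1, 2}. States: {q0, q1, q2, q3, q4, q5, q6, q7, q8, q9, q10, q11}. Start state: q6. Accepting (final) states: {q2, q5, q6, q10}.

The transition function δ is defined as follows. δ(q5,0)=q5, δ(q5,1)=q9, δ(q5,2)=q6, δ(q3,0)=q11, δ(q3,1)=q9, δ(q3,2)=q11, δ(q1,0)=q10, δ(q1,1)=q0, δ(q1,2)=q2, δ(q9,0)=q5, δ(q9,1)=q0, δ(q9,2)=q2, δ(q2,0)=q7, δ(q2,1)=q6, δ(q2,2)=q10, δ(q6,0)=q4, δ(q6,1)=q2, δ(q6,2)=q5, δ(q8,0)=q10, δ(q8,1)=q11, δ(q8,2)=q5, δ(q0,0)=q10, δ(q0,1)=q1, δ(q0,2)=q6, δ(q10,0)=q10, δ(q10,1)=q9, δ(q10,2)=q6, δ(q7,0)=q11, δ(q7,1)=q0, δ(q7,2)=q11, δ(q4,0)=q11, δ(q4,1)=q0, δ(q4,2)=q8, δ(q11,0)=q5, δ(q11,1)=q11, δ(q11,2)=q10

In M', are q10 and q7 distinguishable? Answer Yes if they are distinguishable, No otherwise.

Reachable states from the start: {q0,q1,q2,q4,q5,q6,q7,q8,q9,q10,q11}. Unreachable: {q3} — drop them.
Start with accepting vs non-accepting: {q2,q5,q6,q10} | {q0,q1,q4,q7,q8,q9,q11}.
On input 0, block {q2,q5,q6,q10} splits into {q2,q6} and {q5,q10}.
Split {q0,q1,q4,q7,q8,q9,q11} by δ(·,0) → {q0,q1,q8,q9,q11} and {q4,q7}.
On input 2, block {q0,q1,q8,q9,q11} splits into {q0,q1,q9} and {q8,q11}.
The partition is now stable with 5 blocks: {q2,q6} | {q0,q1,q9} | {q5,q10} | {q4,q7} | {q8,q11}.
q10 and q7 end up in different blocks, so they are distinguishable. For instance, the string 'ε' is accepted from only q10.

Yes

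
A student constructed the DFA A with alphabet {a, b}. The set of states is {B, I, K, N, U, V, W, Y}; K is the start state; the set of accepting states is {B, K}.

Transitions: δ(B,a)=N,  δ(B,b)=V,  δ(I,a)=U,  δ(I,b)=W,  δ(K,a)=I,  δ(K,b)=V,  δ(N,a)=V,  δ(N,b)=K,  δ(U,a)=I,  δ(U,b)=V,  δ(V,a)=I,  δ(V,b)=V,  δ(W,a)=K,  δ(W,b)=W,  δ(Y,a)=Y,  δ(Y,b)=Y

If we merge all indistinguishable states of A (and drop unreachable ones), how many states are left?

First remove the unreachable states {B,N,Y}; 5 states remain.
P0 = {K} | {I,U,V,W}.
Split {I,U,V,W} by δ(·,a) → {I,U,V} and {W}.
Split {I,U,V} by δ(·,b) → {U,V} and {I}.
No further refinement is possible. Final partition (4 blocks): {K} | {U,V} | {W} | {I}.

4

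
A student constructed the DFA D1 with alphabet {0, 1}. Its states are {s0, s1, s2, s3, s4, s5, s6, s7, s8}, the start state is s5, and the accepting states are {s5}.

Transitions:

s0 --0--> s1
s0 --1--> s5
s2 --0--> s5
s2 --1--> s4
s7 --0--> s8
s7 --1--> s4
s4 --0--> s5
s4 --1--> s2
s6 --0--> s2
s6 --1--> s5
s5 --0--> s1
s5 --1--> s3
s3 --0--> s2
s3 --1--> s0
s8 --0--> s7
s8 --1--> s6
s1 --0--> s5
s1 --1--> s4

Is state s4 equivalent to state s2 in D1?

Yes

Reachable states from the start: {s0,s1,s2,s3,s4,s5}. Unreachable: {s6,s7,s8} — drop them.
P0 = {s5} | {s0,s1,s2,s3,s4}.
Split {s0,s1,s2,s3,s4} by δ(·,0) → {s1,s2,s4} and {s0,s3}.
Split {s0,s3} by δ(·,1) → {s0} and {s3}.
No further refinement is possible. Final partition (4 blocks): {s5} | {s1,s2,s4} | {s0} | {s3}.
s4 and s2 lie in the same block of the stable partition, so they are equivalent — no string distinguishes them.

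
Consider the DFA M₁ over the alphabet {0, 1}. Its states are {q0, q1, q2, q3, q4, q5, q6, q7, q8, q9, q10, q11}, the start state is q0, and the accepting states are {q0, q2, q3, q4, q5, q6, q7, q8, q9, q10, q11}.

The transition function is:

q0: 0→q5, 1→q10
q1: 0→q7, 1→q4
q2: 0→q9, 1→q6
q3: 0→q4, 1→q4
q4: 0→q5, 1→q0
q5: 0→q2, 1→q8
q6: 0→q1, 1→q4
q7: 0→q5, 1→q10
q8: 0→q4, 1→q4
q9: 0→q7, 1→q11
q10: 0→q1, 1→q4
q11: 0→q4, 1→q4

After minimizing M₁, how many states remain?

6

States {q3} cannot be reached from the start state, so discard them.
Initial partition by acceptance: {q0,q2,q4,q5,q6,q7,q8,q9,q10,q11} | {q1}.
On input 0, block {q0,q2,q4,q5,q6,q7,q8,q9,q10,q11} splits into {q0,q2,q4,q5,q7,q8,q9,q11} and {q6,q10}.
Refine {q0,q2,q4,q5,q7,q8,q9,q11} on symbol 1: members go to different blocks, giving {q4,q5,q8,q9,q11} and {q0,q2,q7}.
Refine {q4,q5,q8,q9,q11} on symbol 0: members go to different blocks, giving {q4,q8,q11} and {q5,q9}.
On input 0, block {q4,q8,q11} splits into {q8,q11} and {q4}.
Stable partition: {q8,q11} | {q1} | {q6,q10} | {q0,q2,q7} | {q5,q9} | {q4} — 6 equivalence classes.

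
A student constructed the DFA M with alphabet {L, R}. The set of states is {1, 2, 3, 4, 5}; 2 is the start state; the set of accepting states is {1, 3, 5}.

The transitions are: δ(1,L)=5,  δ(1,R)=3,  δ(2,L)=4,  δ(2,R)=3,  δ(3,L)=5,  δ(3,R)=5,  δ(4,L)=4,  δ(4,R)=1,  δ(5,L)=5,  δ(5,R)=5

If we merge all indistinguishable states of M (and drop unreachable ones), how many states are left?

Every state is reachable, so we keep all 5.
Initial partition by acceptance: {1,3,5} | {2,4}.
Stable partition: {1,3,5} | {2,4} — 2 equivalence classes.

2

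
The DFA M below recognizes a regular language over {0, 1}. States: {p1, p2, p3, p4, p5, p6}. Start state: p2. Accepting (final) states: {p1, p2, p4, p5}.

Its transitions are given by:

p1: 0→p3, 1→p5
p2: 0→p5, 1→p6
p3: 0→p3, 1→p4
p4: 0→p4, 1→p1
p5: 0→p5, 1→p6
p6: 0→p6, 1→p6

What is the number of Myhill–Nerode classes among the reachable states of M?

Reachable states from the start: {p2,p5,p6}. Unreachable: {p1,p3,p4} — drop them.
Initial partition by acceptance: {p2,p5} | {p6}.
No further refinement is possible. Final partition (2 blocks): {p2,p5} | {p6}.

2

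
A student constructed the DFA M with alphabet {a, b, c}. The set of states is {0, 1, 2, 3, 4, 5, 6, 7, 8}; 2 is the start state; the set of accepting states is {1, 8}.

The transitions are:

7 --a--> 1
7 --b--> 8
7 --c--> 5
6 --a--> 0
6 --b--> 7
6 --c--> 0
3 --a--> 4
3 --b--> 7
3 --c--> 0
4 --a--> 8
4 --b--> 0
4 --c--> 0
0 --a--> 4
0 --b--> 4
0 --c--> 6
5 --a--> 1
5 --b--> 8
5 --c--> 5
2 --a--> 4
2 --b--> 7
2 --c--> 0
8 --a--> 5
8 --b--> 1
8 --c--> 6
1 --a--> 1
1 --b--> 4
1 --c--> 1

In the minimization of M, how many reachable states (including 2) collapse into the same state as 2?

1

States {3} cannot be reached from the start state, so discard them.
P0 = {1,8} | {0,2,4,5,6,7}.
Split {1,8} by δ(·,a) → {1} and {8}.
Split {0,2,4,5,6,7} by δ(·,a) → {0,2,6} and {5,7} and {4}.
Split {0,2,6} by δ(·,a) → {0,2} and {6}.
Split {0,2} by δ(·,b) → {0} and {2}.
No further refinement is possible. Final partition (7 blocks): {1} | {0} | {8} | {5,7} | {4} | {6} | {2}.
The equivalence class containing 2 is {2}, of size 1.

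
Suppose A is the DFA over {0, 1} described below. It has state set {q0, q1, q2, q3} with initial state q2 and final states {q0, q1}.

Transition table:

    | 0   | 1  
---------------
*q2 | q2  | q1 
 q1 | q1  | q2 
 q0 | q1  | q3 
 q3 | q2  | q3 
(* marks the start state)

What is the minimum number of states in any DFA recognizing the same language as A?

States {q0,q3} cannot be reached from the start state, so discard them.
Start with accepting vs non-accepting: {q1} | {q2}.
The partition is now stable with 2 blocks: {q1} | {q2}.

2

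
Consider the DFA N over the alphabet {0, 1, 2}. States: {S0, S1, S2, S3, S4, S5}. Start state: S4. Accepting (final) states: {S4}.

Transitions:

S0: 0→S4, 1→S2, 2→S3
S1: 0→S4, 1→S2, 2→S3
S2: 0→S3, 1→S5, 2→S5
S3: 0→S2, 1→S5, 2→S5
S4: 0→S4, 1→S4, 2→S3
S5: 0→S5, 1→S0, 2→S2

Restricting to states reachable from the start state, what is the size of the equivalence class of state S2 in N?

2

States {S1} cannot be reached from the start state, so discard them.
Initial partition by acceptance: {S4} | {S0,S2,S3,S5}.
On input 0, block {S0,S2,S3,S5} splits into {S2,S3,S5} and {S0}.
Split {S2,S3,S5} by δ(·,1) → {S2,S3} and {S5}.
No further refinement is possible. Final partition (4 blocks): {S4} | {S2,S3} | {S0} | {S5}.
The equivalence class containing S2 is {S2,S3}, of size 2.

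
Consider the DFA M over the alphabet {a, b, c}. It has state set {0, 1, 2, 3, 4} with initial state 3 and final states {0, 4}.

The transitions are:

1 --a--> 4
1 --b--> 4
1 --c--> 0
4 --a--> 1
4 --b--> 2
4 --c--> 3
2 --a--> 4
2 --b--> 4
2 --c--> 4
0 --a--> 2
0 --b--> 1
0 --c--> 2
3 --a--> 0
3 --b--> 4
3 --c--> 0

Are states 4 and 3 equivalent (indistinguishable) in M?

Initial partition by acceptance: {0,4} | {1,2,3}.
No further refinement is possible. Final partition (2 blocks): {0,4} | {1,2,3}.
4 and 3 end up in different blocks, so they are distinguishable. For instance, the string 'ε' is accepted from only 4.

No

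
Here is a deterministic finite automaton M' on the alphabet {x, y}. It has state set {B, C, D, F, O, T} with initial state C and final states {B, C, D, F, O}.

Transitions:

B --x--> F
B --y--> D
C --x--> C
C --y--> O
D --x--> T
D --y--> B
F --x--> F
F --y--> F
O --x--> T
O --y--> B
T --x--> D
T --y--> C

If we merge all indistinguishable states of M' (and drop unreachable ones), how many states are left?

Every state is reachable, so we keep all 6.
Start with accepting vs non-accepting: {B,C,D,F,O} | {T}.
On input x, block {B,C,D,F,O} splits into {B,C,F} and {D,O}.
Split {B,C,F} by δ(·,y) → {B,C} and {F}.
Refine {B,C} on symbol x: members go to different blocks, giving {B} and {C}.
The partition is now stable with 5 blocks: {B} | {T} | {D,O} | {F} | {C}.

5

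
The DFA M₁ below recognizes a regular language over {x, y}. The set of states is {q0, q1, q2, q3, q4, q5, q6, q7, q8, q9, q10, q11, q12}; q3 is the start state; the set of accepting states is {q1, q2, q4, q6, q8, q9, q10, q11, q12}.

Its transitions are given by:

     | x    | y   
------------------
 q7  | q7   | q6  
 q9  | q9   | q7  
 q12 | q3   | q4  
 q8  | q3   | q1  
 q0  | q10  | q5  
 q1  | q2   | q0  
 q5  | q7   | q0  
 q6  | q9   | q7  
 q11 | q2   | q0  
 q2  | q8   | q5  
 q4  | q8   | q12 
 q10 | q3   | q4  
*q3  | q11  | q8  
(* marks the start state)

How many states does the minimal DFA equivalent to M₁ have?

10

All states are reachable from the start state.
Start with accepting vs non-accepting: {q1,q2,q4,q6,q8,q9,q10,q11,q12} | {q0,q3,q5,q7}.
Refine {q1,q2,q4,q6,q8,q9,q10,q11,q12} on symbol x: members go to different blocks, giving {q1,q2,q4,q6,q9,q11} and {q8,q10,q12}.
On input x, block {q1,q2,q4,q6,q9,q11} splits into {q1,q6,q9,q11} and {q2,q4}.
Split {q1,q6,q9,q11} by δ(·,x) → {q1,q11} and {q6,q9}.
On input x, block {q0,q3,q5,q7} splits into {q5,q7} and {q0} and {q3}.
On input y, block {q5,q7} splits into {q5} and {q7}.
Refine {q8,q10,q12} on symbol y: members go to different blocks, giving {q10,q12} and {q8}.
On input y, block {q2,q4} splits into {q2} and {q4}.
Stable partition: {q1,q11} | {q5} | {q10,q12} | {q2} | {q6,q9} | {q0} | {q3} | {q7} | {q8} | {q4} — 10 equivalence classes.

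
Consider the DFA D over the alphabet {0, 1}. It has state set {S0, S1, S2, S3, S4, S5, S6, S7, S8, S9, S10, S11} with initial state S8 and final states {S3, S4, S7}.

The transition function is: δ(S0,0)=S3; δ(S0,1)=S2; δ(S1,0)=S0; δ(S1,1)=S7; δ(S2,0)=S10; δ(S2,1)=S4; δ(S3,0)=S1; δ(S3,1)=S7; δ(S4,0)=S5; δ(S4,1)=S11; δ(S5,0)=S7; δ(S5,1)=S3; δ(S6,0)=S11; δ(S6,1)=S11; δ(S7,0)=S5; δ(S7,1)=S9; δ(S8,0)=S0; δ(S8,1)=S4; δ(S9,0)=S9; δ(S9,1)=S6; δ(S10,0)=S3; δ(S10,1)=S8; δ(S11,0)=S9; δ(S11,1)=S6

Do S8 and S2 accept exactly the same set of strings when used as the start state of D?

Yes

Start with accepting vs non-accepting: {S3,S4,S7} | {S0,S1,S2,S5,S6,S8,S9,S10,S11}.
Split {S3,S4,S7} by δ(·,1) → {S4,S7} and {S3}.
Refine {S0,S1,S2,S5,S6,S8,S9,S10,S11} on symbol 0: members go to different blocks, giving {S1,S2,S6,S8,S9,S11} and {S0,S10} and {S5}.
Refine {S1,S2,S6,S8,S9,S11} on symbol 0: members go to different blocks, giving {S1,S2,S8} and {S6,S9,S11}.
Stable partition: {S4,S7} | {S1,S2,S8} | {S3} | {S0,S10} | {S5} | {S6,S9,S11} — 6 equivalence classes.
S8 and S2 lie in the same block of the stable partition, so they are equivalent — no string distinguishes them.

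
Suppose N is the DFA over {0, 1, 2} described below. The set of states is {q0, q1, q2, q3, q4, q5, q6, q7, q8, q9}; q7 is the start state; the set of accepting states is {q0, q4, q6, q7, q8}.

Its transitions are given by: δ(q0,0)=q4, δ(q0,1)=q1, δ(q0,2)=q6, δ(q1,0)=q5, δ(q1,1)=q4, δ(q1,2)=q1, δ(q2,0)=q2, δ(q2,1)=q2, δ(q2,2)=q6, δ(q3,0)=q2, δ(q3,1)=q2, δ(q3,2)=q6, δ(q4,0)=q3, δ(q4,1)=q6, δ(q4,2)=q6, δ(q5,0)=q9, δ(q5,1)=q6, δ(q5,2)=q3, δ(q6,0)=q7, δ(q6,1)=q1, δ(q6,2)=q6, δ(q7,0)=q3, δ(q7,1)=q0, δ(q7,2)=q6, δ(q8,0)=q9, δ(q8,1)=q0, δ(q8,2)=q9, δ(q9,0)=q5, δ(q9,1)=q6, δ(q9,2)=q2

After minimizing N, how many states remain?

Reachable states from the start: {q0,q1,q2,q3,q4,q5,q6,q7,q9}. Unreachable: {q8} — drop them.
P0 = {q0,q4,q6,q7} | {q1,q2,q3,q5,q9}.
On input 0, block {q0,q4,q6,q7} splits into {q0,q6} and {q4,q7}.
Refine {q1,q2,q3,q5,q9} on symbol 1: members go to different blocks, giving {q2,q3} and {q5,q9} and {q1}.
Stable partition: {q0,q6} | {q2,q3} | {q4,q7} | {q5,q9} | {q1} — 5 equivalence classes.

5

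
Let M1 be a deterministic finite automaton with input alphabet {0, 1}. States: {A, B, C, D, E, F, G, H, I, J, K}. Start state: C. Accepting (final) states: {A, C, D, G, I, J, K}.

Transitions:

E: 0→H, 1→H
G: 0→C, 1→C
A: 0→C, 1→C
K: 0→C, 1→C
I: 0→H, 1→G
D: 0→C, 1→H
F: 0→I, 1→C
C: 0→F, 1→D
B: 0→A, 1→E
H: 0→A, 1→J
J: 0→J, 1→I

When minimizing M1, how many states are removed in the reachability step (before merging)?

3

BFS from C reaches {A, C, D, F, G, H, I, J}; the 3 state(s) B, E, K are never visited.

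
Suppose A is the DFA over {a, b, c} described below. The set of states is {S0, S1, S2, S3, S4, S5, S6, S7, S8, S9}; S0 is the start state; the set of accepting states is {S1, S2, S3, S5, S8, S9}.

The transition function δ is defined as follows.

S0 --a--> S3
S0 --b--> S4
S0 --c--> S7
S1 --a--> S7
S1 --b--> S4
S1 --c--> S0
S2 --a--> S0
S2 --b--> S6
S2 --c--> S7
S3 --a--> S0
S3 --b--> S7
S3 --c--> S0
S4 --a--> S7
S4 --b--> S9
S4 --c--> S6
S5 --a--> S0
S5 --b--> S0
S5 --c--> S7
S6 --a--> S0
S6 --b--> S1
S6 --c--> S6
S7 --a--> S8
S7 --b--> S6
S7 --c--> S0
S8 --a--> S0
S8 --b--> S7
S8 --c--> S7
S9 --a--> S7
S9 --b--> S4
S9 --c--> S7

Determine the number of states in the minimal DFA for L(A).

States {S2,S5} cannot be reached from the start state, so discard them.
P0 = {S1,S3,S8,S9} | {S0,S4,S6,S7}.
Split {S0,S4,S6,S7} by δ(·,a) → {S0,S7} and {S4,S6}.
Split {S1,S3,S8,S9} by δ(·,b) → {S1,S9} and {S3,S8}.
Stable partition: {S1,S9} | {S0,S7} | {S4,S6} | {S3,S8} — 4 equivalence classes.

4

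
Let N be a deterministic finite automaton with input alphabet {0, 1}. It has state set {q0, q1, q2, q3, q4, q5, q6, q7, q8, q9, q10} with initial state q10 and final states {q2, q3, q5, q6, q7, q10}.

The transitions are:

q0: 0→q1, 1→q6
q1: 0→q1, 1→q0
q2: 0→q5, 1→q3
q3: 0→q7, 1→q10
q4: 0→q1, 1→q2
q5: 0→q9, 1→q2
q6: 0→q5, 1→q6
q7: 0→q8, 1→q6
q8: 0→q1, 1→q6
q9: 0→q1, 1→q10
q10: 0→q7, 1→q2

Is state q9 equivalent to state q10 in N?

States {q4} cannot be reached from the start state, so discard them.
Start with accepting vs non-accepting: {q2,q3,q5,q6,q7,q10} | {q0,q1,q8,q9}.
Refine {q2,q3,q5,q6,q7,q10} on symbol 0: members go to different blocks, giving {q2,q3,q6,q10} and {q5,q7}.
Split {q0,q1,q8,q9} by δ(·,1) → {q0,q8,q9} and {q1}.
Stable partition: {q2,q3,q6,q10} | {q0,q8,q9} | {q5,q7} | {q1} — 4 equivalence classes.
q9 and q10 end up in different blocks, so they are distinguishable. For instance, the string 'ε' is accepted from only q10.

No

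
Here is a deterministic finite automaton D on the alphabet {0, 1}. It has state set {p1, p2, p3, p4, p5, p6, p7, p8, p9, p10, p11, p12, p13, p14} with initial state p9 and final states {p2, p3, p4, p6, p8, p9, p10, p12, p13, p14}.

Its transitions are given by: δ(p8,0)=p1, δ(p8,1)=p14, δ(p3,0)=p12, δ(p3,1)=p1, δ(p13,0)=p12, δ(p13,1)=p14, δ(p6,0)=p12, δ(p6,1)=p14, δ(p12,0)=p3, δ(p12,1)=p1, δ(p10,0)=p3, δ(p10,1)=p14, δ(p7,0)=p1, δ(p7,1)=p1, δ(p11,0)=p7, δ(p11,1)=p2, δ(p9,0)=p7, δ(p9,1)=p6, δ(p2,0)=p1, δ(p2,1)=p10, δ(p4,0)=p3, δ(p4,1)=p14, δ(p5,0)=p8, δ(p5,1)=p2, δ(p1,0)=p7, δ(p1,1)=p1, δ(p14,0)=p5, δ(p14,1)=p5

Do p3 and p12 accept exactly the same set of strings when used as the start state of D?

Yes

Reachable states from the start: {p1,p2,p3,p5,p6,p7,p8,p9,p10,p12,p14}. Unreachable: {p4,p11,p13} — drop them.
Initial partition by acceptance: {p2,p3,p6,p8,p9,p10,p12,p14} | {p1,p5,p7}.
Refine {p2,p3,p6,p8,p9,p10,p12,p14} on symbol 0: members go to different blocks, giving {p2,p8,p9,p14} and {p3,p6,p10,p12}.
On input 1, block {p2,p8,p9,p14} splits into {p2,p9} and {p8} and {p14}.
Refine {p1,p5,p7} on symbol 0: members go to different blocks, giving {p1,p7} and {p5}.
Split {p3,p6,p10,p12} by δ(·,1) → {p3,p12} and {p6,p10}.
Stable partition: {p2,p9} | {p1,p7} | {p3,p12} | {p8} | {p14} | {p5} | {p6,p10} — 7 equivalence classes.
p3 and p12 lie in the same block of the stable partition, so they are equivalent — no string distinguishes them.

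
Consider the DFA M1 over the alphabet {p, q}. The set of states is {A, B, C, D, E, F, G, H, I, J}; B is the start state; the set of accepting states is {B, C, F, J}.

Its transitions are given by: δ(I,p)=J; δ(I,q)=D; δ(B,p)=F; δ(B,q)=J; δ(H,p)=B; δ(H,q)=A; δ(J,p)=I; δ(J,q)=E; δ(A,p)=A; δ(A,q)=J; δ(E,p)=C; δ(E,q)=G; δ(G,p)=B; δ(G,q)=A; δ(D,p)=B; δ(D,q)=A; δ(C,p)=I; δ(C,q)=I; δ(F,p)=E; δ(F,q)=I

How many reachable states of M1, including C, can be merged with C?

States {H} cannot be reached from the start state, so discard them.
Initial partition by acceptance: {B,C,F,J} | {A,D,E,G,I}.
On input p, block {B,C,F,J} splits into {C,F,J} and {B}.
On input p, block {A,D,E,G,I} splits into {D,G} and {E,I} and {A}.
The partition is now stable with 5 blocks: {C,F,J} | {D,G} | {B} | {E,I} | {A}.
The equivalence class containing C is {C,F,J}, of size 3.

3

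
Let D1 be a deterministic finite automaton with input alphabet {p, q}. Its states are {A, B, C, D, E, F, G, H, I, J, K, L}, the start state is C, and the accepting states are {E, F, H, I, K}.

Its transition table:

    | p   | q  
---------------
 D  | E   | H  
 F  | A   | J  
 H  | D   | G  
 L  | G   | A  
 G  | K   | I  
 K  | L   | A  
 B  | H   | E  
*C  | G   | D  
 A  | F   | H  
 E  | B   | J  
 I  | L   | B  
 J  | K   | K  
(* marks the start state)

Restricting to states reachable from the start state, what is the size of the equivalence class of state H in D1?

Every state is reachable, so we keep all 12.
Initial partition by acceptance: {E,F,H,I,K} | {A,B,C,D,G,J,L}.
On input p, block {A,B,C,D,G,J,L} splits into {A,B,D,G,J} and {C,L}.
Split {E,F,H,I,K} by δ(·,p) → {E,F,H} and {I,K}.
Refine {A,B,D,G,J} on symbol p: members go to different blocks, giving {A,B,D} and {G,J}.
No further refinement is possible. Final partition (5 blocks): {E,F,H} | {A,B,D} | {C,L} | {I,K} | {G,J}.
State H belongs to the block {E,F,H}, which has 3 states.

3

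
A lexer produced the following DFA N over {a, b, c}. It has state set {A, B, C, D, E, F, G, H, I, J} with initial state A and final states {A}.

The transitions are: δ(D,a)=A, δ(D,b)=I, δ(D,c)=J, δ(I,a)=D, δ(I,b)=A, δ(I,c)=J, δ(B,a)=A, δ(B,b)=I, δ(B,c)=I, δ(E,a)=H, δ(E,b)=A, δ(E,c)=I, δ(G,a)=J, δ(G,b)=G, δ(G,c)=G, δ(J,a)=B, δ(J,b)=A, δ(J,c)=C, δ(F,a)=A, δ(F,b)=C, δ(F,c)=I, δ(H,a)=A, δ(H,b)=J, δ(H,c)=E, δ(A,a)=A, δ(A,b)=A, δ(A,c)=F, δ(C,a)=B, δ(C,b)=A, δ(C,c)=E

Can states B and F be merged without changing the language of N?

Yes

First remove the unreachable states {G}; 9 states remain.
P0 = {A} | {B,C,D,E,F,H,I,J}.
Split {B,C,D,E,F,H,I,J} by δ(·,a) → {B,D,F,H} and {C,E,I,J}.
No further refinement is possible. Final partition (3 blocks): {A} | {B,D,F,H} | {C,E,I,J}.
B and F lie in the same block of the stable partition, so they are equivalent — no string distinguishes them.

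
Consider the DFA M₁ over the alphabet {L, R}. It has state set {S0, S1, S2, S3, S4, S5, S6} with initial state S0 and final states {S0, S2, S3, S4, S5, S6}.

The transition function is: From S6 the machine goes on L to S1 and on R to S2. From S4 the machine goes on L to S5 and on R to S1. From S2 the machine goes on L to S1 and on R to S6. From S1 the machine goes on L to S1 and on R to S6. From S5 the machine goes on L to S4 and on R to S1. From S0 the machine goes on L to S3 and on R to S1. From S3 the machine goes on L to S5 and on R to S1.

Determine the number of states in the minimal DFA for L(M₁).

3

P0 = {S0,S2,S3,S4,S5,S6} | {S1}.
Split {S0,S2,S3,S4,S5,S6} by δ(·,L) → {S0,S3,S4,S5} and {S2,S6}.
Stable partition: {S0,S3,S4,S5} | {S1} | {S2,S6} — 3 equivalence classes.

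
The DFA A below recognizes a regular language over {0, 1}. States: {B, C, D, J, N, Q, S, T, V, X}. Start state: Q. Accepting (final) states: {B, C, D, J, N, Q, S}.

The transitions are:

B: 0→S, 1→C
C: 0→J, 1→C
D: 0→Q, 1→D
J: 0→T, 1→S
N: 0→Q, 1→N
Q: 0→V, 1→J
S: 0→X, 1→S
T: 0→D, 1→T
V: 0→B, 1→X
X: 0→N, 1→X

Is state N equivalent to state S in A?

No

Every state is reachable, so we keep all 10.
Start with accepting vs non-accepting: {B,C,D,J,N,Q,S} | {T,V,X}.
Split {B,C,D,J,N,Q,S} by δ(·,0) → {B,C,D,N} and {J,Q,S}.
No further refinement is possible. Final partition (3 blocks): {B,C,D,N} | {T,V,X} | {J,Q,S}.
N and S end up in different blocks, so they are distinguishable. For instance, the string '0' is accepted from only N.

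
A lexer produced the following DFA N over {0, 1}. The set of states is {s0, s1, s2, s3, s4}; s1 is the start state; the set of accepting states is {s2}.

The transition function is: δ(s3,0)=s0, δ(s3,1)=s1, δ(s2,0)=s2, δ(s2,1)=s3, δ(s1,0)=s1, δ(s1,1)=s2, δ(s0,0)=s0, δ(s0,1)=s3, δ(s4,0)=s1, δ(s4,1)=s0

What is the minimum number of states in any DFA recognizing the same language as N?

States {s4} cannot be reached from the start state, so discard them.
Initial partition by acceptance: {s2} | {s0,s1,s3}.
Split {s0,s1,s3} by δ(·,1) → {s0,s3} and {s1}.
Split {s0,s3} by δ(·,1) → {s0} and {s3}.
The partition is now stable with 4 blocks: {s2} | {s0} | {s1} | {s3}.

4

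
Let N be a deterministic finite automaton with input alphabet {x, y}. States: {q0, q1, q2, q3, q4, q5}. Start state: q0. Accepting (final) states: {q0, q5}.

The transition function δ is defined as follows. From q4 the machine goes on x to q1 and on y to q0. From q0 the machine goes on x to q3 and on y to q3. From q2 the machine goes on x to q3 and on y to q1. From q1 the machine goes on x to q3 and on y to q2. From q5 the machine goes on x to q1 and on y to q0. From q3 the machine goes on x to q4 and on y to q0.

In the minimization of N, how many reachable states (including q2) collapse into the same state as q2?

2

First remove the unreachable states {q5}; 5 states remain.
Initial partition by acceptance: {q0} | {q1,q2,q3,q4}.
On input y, block {q1,q2,q3,q4} splits into {q1,q2} and {q3,q4}.
Refine {q3,q4} on symbol x: members go to different blocks, giving {q3} and {q4}.
No further refinement is possible. Final partition (4 blocks): {q0} | {q1,q2} | {q3} | {q4}.
State q2 belongs to the block {q1,q2}, which has 2 states.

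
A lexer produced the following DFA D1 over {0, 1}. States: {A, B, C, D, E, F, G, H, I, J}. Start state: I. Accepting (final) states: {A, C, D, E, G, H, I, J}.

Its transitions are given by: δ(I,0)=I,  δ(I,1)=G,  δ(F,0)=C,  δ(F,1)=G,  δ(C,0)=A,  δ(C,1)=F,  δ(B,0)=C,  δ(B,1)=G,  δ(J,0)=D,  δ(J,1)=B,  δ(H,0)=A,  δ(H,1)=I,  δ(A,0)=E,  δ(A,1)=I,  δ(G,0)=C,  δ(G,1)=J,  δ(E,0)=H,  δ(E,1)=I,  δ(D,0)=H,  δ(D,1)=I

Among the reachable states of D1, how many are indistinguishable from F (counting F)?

Initial partition by acceptance: {A,C,D,E,G,H,I,J} | {B,F}.
On input 1, block {A,C,D,E,G,H,I,J} splits into {A,D,E,G,H,I} and {C,J}.
On input 0, block {A,D,E,G,H,I} splits into {A,D,E,H,I} and {G}.
On input 1, block {A,D,E,H,I} splits into {A,D,E,H} and {I}.
Stable partition: {A,D,E,H} | {B,F} | {C,J} | {G} | {I} — 5 equivalence classes.
The equivalence class containing F is {B,F}, of size 2.

2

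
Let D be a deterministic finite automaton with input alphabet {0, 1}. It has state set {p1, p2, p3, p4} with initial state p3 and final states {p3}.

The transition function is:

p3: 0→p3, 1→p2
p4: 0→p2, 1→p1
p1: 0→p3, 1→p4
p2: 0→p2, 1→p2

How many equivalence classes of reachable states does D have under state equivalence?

First remove the unreachable states {p1,p4}; 2 states remain.
Start with accepting vs non-accepting: {p3} | {p2}.
Stable partition: {p3} | {p2} — 2 equivalence classes.

2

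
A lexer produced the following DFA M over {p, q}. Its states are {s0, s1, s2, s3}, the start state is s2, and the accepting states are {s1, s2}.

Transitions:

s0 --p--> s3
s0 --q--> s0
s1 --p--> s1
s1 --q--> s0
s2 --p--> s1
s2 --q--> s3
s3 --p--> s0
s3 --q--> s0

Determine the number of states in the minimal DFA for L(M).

Start with accepting vs non-accepting: {s1,s2} | {s0,s3}.
No further refinement is possible. Final partition (2 blocks): {s1,s2} | {s0,s3}.

2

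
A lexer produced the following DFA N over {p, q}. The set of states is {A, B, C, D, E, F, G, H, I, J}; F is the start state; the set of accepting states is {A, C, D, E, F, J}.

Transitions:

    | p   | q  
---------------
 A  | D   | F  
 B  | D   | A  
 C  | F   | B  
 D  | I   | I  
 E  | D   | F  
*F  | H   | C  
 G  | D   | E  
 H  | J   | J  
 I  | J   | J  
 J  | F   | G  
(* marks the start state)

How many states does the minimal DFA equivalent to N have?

6

All states are reachable from the start state.
Start with accepting vs non-accepting: {A,C,D,E,F,J} | {B,G,H,I}.
Refine {A,C,D,E,F,J} on symbol p: members go to different blocks, giving {A,C,E,J} and {D,F}.
On input q, block {A,C,E,J} splits into {A,E} and {C,J}.
Refine {B,G,H,I} on symbol p: members go to different blocks, giving {B,G} and {H,I}.
Refine {D,F} on symbol q: members go to different blocks, giving {D} and {F}.
The partition is now stable with 6 blocks: {A,E} | {B,G} | {D} | {C,J} | {H,I} | {F}.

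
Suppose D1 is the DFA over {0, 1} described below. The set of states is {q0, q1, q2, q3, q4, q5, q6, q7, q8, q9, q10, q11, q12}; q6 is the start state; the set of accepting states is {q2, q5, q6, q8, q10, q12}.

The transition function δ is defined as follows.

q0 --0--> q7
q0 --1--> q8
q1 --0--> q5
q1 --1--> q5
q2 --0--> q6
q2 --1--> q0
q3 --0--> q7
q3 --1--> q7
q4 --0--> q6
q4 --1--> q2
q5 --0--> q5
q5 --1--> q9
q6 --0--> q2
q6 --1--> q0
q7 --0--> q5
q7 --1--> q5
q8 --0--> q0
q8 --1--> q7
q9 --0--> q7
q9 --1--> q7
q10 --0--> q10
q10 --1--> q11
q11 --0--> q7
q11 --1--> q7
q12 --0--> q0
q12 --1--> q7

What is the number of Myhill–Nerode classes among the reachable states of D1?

6

First remove the unreachable states {q1,q3,q4,q10,q11,q12}; 7 states remain.
Initial partition by acceptance: {q2,q5,q6,q8} | {q0,q7,q9}.
Refine {q2,q5,q6,q8} on symbol 0: members go to different blocks, giving {q2,q5,q6} and {q8}.
Split {q0,q7,q9} by δ(·,0) → {q0,q9} and {q7}.
Split {q0,q9} by δ(·,1) → {q0} and {q9}.
On input 1, block {q2,q5,q6} splits into {q2,q6} and {q5}.
No further refinement is possible. Final partition (6 blocks): {q2,q6} | {q0} | {q8} | {q7} | {q9} | {q5}.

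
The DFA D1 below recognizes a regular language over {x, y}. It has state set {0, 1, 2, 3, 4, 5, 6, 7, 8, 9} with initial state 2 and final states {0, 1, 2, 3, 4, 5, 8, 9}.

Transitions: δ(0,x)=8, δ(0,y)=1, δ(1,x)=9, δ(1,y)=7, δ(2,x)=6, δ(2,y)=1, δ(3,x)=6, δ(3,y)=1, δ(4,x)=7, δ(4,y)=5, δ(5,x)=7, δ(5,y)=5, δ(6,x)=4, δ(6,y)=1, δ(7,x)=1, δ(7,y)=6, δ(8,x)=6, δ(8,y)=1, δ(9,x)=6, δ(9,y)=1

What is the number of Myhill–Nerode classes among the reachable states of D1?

5

Reachable states from the start: {1,2,4,5,6,7,9}. Unreachable: {0,3,8} — drop them.
Initial partition by acceptance: {1,2,4,5,9} | {6,7}.
On input x, block {1,2,4,5,9} splits into {2,4,5,9} and {1}.
On input y, block {2,4,5,9} splits into {2,9} and {4,5}.
Split {6,7} by δ(·,x) → {6} and {7}.
The partition is now stable with 5 blocks: {2,9} | {6} | {1} | {4,5} | {7}.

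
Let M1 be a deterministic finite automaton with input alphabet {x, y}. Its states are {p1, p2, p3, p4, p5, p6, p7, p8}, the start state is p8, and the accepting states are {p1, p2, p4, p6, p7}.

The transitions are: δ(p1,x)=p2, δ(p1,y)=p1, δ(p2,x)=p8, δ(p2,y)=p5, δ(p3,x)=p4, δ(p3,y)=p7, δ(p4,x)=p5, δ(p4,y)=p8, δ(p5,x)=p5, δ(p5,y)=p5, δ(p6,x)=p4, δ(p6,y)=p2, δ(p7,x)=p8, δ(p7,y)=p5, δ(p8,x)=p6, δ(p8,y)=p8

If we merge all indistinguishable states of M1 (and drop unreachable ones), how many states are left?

First remove the unreachable states {p1,p3,p7}; 5 states remain.
Start with accepting vs non-accepting: {p2,p4,p6} | {p5,p8}.
Split {p2,p4,p6} by δ(·,x) → {p2,p4} and {p6}.
On input x, block {p5,p8} splits into {p5} and {p8}.
Split {p2,p4} by δ(·,x) → {p2} and {p4}.
Stable partition: {p2} | {p5} | {p6} | {p8} | {p4} — 5 equivalence classes.

5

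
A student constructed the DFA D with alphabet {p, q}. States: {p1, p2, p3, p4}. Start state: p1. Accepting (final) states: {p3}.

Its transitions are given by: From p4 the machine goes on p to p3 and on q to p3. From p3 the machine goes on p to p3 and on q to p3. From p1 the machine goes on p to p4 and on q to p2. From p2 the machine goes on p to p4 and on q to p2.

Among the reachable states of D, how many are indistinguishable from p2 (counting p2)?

P0 = {p3} | {p1,p2,p4}.
Split {p1,p2,p4} by δ(·,p) → {p1,p2} and {p4}.
No further refinement is possible. Final partition (3 blocks): {p3} | {p1,p2} | {p4}.
The equivalence class containing p2 is {p1,p2}, of size 2.

2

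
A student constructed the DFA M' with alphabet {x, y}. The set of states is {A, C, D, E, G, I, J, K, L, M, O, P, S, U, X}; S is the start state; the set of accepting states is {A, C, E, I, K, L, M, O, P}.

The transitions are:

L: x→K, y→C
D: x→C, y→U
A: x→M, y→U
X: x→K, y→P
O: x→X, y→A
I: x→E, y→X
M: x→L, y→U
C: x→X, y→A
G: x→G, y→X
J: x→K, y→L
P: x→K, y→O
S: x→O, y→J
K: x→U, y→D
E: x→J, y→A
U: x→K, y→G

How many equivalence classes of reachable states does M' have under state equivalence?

10

Reachable states from the start: {A,C,D,G,J,K,L,M,O,P,S,U,X}. Unreachable: {E,I} — drop them.
P0 = {A,C,K,L,M,O,P} | {D,G,J,S,U,X}.
Refine {A,C,K,L,M,O,P} on symbol x: members go to different blocks, giving {A,L,M,P} and {C,K,O}.
On input x, block {A,L,M,P} splits into {A,M} and {L,P}.
Refine {A,M} on symbol x: members go to different blocks, giving {A} and {M}.
Split {D,G,J,S,U,X} by δ(·,x) → {D,J,S,U,X} and {G}.
Split {D,J,S,U,X} by δ(·,y) → {D,S} and {J,X} and {U}.
Refine {D,S} on symbol y: members go to different blocks, giving {D} and {S}.
Split {C,K,O} by δ(·,x) → {C,O} and {K}.
Stable partition: {A} | {D} | {C,O} | {L,P} | {M} | {G} | {J,X} | {U} | {S} | {K} — 10 equivalence classes.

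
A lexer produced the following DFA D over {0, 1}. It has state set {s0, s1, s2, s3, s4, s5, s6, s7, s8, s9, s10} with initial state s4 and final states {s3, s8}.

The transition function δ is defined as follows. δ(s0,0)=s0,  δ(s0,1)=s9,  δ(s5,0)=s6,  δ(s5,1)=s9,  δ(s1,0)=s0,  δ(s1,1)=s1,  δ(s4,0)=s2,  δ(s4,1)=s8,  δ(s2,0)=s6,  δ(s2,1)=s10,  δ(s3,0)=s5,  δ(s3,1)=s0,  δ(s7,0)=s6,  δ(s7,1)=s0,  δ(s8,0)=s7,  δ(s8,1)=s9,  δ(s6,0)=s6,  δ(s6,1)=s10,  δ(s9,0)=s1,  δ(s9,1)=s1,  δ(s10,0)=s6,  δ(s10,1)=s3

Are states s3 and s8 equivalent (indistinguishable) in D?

Every state is reachable, so we keep all 11.
Initial partition by acceptance: {s3,s8} | {s0,s1,s2,s4,s5,s6,s7,s9,s10}.
Split {s0,s1,s2,s4,s5,s6,s7,s9,s10} by δ(·,1) → {s0,s1,s2,s5,s6,s7,s9} and {s4,s10}.
On input 1, block {s0,s1,s2,s5,s6,s7,s9} splits into {s0,s1,s5,s7,s9} and {s2,s6}.
On input 0, block {s0,s1,s5,s7,s9} splits into {s0,s1,s9} and {s5,s7}.
No further refinement is possible. Final partition (5 blocks): {s3,s8} | {s0,s1,s9} | {s4,s10} | {s2,s6} | {s5,s7}.
s3 and s8 lie in the same block of the stable partition, so they are equivalent — no string distinguishes them.

Yes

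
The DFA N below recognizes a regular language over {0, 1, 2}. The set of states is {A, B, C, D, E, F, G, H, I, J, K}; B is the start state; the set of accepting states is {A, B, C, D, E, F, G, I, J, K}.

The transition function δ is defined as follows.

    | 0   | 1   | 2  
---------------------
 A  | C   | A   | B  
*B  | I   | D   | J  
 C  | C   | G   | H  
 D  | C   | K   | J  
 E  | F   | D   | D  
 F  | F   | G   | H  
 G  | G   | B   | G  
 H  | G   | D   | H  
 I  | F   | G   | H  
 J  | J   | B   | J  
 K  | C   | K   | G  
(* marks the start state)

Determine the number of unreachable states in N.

Starting at B and following transitions, the reachable set is {B, C, D, F, G, H, I, J, K}. That leaves A, E unreachable — 2 in total.

2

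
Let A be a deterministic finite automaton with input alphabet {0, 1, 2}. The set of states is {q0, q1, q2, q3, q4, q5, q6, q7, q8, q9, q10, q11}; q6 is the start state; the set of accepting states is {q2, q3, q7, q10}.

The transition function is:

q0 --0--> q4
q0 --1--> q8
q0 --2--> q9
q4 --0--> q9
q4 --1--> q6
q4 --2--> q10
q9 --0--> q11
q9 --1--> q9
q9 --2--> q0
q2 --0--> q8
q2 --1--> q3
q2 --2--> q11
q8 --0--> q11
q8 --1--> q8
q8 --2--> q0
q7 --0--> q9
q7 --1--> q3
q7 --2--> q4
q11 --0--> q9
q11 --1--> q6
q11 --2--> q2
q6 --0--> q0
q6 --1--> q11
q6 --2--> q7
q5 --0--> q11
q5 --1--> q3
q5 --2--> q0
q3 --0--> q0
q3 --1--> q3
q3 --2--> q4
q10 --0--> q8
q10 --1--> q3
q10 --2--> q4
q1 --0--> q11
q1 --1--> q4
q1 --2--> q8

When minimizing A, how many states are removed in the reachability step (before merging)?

Starting at q6 and following transitions, the reachable set is {q0, q2, q3, q4, q6, q7, q8, q9, q10, q11}. That leaves q1, q5 unreachable — 2 in total.

2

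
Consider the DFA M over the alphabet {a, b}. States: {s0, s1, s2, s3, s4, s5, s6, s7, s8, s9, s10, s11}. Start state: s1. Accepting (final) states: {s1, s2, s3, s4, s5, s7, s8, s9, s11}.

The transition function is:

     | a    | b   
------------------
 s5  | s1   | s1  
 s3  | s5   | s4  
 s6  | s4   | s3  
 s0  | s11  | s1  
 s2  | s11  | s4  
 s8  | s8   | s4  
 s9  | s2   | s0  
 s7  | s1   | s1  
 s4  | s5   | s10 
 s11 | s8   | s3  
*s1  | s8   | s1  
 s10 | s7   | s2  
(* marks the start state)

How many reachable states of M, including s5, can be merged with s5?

2

Reachable states from the start: {s1,s2,s3,s4,s5,s7,s8,s10,s11}. Unreachable: {s0,s6,s9} — drop them.
Start with accepting vs non-accepting: {s1,s2,s3,s4,s5,s7,s8,s11} | {s10}.
Split {s1,s2,s3,s4,s5,s7,s8,s11} by δ(·,b) → {s1,s2,s3,s5,s7,s8,s11} and {s4}.
On input b, block {s1,s2,s3,s5,s7,s8,s11} splits into {s1,s5,s7,s11} and {s2,s3,s8}.
Split {s1,s5,s7,s11} by δ(·,a) → {s1,s11} and {s5,s7}.
Refine {s1,s11} on symbol b: members go to different blocks, giving {s1} and {s11}.
On input a, block {s2,s3,s8} splits into {s2} and {s3} and {s8}.
No further refinement is possible. Final partition (8 blocks): {s1} | {s10} | {s4} | {s2} | {s5,s7} | {s11} | {s3} | {s8}.
The equivalence class containing s5 is {s5,s7}, of size 2.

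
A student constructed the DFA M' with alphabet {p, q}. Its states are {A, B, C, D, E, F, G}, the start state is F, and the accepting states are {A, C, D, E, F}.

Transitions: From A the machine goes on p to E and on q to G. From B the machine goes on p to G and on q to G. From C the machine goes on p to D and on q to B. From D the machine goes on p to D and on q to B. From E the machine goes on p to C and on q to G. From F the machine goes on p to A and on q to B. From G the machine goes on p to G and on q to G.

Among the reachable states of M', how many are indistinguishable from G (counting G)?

2

Every state is reachable, so we keep all 7.
Initial partition by acceptance: {A,C,D,E,F} | {B,G}.
Stable partition: {A,C,D,E,F} | {B,G} — 2 equivalence classes.
The equivalence class containing G is {B,G}, of size 2.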